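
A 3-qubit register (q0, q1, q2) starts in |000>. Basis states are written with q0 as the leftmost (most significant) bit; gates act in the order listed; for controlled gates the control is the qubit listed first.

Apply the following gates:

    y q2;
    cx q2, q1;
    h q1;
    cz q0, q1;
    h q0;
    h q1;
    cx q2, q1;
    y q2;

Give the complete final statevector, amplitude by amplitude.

The resulting statevector has amplitude sqrt(2)/2 on |000>, sqrt(2)/2 on |100>, and 0 on every other basis state.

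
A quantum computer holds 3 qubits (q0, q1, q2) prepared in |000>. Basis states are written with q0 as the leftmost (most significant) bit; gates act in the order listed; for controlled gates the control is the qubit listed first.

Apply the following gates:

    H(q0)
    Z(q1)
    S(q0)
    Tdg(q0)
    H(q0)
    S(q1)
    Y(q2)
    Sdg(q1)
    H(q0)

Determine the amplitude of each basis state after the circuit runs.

After the circuit, the state carries amplitude sqrt(2)*I/2 on |001>, sqrt(2)*exp(3*I*pi/4)/2 on |101>, and 0 on every other basis state.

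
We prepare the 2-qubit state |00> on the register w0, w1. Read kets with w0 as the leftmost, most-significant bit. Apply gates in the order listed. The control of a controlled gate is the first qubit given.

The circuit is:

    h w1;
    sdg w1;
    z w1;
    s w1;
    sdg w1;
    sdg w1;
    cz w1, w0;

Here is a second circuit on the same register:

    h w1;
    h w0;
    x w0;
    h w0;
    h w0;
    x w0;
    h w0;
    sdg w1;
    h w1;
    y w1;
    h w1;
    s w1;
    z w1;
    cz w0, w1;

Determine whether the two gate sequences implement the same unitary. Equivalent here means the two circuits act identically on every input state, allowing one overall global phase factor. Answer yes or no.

No — the two circuits implement different unitaries, even allowing a global phase.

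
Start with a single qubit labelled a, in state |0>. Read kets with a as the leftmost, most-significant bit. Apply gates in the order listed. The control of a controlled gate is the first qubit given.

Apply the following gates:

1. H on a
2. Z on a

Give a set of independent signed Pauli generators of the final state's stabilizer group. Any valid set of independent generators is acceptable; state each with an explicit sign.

One valid set of independent stabilizer generators is -X (any independent generating set of the same group is equally correct).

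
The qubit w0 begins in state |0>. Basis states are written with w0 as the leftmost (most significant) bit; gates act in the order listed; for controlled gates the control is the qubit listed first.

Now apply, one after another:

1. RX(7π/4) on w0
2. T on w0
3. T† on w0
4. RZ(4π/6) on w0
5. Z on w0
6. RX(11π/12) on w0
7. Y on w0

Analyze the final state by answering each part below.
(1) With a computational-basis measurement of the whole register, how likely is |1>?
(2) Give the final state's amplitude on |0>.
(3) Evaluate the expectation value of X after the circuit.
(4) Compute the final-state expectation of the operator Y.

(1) Outcome |1> occurs with probability 5/16 - sqrt(3)/16.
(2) |0> carries amplitude (-2*sqrt(3) - sqrt(6) - sqrt(2) - (-2*sqrt(3) + sqrt(2) + sqrt(6))*exp(2*I*pi/3))*exp(2*I*pi/3)/8 in the final state.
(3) In the final state, X has expectation -sqrt(6)/4.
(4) In the final state, Y has expectation 1/8 - 3*sqrt(3)/8.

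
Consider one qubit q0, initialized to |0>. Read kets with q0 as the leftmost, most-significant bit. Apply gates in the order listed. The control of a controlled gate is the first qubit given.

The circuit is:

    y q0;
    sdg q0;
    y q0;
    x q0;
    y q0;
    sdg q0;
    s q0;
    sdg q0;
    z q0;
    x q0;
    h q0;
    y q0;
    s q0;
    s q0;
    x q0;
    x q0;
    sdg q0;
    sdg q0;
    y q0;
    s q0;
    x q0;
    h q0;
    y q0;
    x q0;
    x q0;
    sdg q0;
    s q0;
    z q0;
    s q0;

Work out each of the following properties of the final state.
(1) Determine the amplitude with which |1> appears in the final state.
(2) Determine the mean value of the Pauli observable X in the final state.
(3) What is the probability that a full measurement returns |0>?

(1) The amplitude on |1> is -1/2 + I/2. Key observation: steps 12-19 multiply out to the identity, so the circuit reduces to the remaining gates.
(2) The expectation value of X is -1.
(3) A full measurement returns |0> with probability 1/2.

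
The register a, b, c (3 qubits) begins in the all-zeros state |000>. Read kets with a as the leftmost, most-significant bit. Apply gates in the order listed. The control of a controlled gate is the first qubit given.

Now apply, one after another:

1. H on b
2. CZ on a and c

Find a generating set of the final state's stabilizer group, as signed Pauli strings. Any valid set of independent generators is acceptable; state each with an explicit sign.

One valid set of independent stabilizer generators is +IXI, +ZII, +IIZ (any independent generating set of the same group is equally correct).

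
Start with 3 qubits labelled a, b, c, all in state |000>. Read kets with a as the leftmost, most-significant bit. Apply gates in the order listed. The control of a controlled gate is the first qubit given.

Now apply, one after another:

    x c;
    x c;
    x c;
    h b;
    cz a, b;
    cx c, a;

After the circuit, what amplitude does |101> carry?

The final state's coefficient on |101> equals sqrt(2)/2. Key observation: steps 2-3 multiply out to the identity, so the circuit reduces to the remaining gates.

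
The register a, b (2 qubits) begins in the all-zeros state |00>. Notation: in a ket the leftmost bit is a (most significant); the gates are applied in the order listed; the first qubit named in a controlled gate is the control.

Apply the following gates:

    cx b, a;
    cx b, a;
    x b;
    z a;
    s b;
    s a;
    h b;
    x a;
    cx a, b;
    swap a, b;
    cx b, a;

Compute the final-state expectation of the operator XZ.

The expectation value of XZ is 1. Key observation: the block from step 1 through step 2 cancels to the identity and can be dropped.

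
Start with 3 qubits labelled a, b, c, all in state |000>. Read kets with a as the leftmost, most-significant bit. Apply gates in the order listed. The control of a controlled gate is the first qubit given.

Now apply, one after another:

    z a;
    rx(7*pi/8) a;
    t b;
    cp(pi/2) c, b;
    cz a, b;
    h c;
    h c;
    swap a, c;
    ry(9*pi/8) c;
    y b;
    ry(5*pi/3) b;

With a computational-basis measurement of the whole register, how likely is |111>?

The probability of measuring |111> is 0.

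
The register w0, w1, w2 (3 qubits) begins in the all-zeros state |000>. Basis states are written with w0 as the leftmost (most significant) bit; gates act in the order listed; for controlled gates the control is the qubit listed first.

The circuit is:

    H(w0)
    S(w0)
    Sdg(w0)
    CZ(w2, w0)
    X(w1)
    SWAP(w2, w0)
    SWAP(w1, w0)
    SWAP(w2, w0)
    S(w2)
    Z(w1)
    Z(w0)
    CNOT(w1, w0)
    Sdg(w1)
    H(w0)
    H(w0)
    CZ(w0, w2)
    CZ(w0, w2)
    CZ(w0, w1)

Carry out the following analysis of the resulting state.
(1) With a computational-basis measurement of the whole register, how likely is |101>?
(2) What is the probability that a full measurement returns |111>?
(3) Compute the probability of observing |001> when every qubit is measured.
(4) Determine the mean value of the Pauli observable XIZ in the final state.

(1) Outcome |101> occurs with probability 1/2.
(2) A full measurement returns |111> with probability 0.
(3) Outcome |001> occurs with probability 1/2.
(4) In the final state, XIZ has expectation 1.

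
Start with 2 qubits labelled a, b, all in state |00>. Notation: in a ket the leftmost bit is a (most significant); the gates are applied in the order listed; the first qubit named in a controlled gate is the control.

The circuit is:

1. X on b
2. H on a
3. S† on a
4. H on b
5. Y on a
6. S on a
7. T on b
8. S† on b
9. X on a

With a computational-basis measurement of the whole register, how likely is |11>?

A full measurement returns |11> with probability 1/4.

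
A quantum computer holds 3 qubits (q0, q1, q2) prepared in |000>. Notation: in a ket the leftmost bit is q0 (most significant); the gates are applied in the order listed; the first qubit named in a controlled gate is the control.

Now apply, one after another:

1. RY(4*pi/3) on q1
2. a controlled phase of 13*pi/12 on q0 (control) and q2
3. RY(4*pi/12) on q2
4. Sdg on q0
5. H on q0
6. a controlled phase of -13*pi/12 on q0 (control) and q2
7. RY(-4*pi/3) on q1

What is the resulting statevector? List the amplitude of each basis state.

The final amplitudes are sqrt(6)/4 on |000>, sqrt(2)/4 on |001>, 0 on |010>, 0 on |011>, sqrt(6)/4 on |100>, sqrt(2)*exp(11*I*pi/12)/4 on |101>, 0 on |110>, 0 on |111>.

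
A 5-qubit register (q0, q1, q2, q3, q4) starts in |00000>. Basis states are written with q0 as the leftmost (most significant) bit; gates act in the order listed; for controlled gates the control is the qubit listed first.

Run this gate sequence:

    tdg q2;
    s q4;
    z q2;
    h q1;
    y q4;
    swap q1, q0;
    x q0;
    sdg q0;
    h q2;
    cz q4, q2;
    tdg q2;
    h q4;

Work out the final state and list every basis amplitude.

The final amplitudes are sqrt(2)*I/4 on |00000>, -sqrt(2)*I/4 on |00001>, -sqrt(2)*exp(I*pi/4)/4 on |00100>, sqrt(2)*exp(I*pi/4)/4 on |00101>, sqrt(2)/4 on |10000>, -sqrt(2)/4 on |10001>, sqrt(2)*exp(3*I*pi/4)/4 on |10100>, -sqrt(2)*exp(3*I*pi/4)/4 on |10101>, and 0 on every other basis state.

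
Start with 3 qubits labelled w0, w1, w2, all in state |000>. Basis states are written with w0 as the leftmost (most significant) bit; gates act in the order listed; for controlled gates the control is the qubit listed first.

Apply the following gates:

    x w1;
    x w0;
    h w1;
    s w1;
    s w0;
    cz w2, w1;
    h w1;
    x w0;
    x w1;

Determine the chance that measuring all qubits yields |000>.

Outcome |000> occurs with probability 1/2.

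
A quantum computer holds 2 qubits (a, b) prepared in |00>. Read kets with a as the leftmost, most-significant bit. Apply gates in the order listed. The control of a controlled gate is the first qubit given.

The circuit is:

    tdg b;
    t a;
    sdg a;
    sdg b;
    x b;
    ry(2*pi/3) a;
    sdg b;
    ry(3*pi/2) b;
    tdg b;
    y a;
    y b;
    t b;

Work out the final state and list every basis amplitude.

The final amplitudes are -sqrt(6)*exp(I*pi/4)/4 on |00>, sqrt(6)*exp(3*I*pi/4)/4 on |01>, sqrt(2)*exp(I*pi/4)/4 on |10>, -sqrt(2)*exp(3*I*pi/4)/4 on |11>.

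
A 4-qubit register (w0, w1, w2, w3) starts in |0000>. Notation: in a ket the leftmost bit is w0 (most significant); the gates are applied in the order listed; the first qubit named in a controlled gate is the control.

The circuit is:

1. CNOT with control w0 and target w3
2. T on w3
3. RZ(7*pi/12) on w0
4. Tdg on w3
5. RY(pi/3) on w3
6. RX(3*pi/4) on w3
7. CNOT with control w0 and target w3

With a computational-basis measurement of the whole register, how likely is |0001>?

Outcome |0001> occurs with probability sqrt(2)/8 + 1/2.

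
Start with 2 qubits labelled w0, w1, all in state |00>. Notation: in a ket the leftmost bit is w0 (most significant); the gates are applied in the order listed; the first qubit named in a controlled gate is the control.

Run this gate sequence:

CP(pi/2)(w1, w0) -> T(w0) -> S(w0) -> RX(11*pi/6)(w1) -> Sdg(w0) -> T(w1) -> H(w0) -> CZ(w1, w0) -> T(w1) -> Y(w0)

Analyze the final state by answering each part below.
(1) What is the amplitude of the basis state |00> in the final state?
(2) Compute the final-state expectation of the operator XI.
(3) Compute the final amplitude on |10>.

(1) The final state's coefficient on |00> equals I*(1 + sqrt(3))/4.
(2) In the final state, XI has expectation -sqrt(3)/2.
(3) The final state's coefficient on |10> equals I*(-sqrt(3) - 1)/4.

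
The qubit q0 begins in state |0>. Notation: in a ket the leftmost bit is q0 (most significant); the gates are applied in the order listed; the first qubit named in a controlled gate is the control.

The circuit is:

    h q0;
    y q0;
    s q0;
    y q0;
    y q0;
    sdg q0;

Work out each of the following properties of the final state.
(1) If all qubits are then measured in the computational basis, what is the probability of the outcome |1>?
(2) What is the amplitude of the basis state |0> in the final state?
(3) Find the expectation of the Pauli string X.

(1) The probability of measuring |1> is 1/2.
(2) |0> carries amplitude -sqrt(2)*I/2 in the final state.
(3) In the final state, X has expectation -1.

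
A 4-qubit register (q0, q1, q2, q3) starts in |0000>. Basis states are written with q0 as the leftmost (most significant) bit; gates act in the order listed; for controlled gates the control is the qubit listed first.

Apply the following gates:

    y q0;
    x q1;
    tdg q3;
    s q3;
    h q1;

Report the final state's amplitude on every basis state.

The resulting statevector has amplitude sqrt(2)*I/2 on |1000>, -sqrt(2)*I/2 on |1100>, and 0 on every other basis state.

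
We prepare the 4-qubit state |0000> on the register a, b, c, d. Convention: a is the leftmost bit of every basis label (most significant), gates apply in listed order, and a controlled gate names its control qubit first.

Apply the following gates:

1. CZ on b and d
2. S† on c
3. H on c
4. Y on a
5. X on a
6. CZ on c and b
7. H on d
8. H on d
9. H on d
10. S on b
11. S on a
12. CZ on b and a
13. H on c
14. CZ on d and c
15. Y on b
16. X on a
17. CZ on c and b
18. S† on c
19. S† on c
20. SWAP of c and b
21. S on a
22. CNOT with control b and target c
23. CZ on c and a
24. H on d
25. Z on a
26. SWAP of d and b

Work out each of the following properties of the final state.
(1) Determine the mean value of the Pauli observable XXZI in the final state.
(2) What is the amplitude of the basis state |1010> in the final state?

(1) The observable XXZI averages to 0.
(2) The final state's coefficient on |1010> equals -I.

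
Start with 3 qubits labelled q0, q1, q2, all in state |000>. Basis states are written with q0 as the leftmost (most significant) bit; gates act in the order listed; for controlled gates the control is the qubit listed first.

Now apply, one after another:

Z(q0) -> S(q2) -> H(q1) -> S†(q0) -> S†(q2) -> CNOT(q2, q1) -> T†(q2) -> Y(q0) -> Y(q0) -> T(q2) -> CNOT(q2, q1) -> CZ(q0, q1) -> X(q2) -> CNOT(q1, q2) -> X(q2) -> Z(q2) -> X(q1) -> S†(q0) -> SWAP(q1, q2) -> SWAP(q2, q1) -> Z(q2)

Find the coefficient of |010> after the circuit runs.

|010> carries amplitude sqrt(2)/2 in the final state. Key observation: gates 6-11 undo each other exactly, leaving only the rest of the circuit to track.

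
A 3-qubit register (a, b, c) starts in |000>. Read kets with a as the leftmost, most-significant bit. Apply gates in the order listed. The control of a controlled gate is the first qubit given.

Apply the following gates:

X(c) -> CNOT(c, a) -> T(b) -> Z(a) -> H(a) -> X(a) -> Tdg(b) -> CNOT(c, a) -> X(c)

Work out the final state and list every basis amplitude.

The final amplitudes are -sqrt(2)/2 on |000>, sqrt(2)/2 on |100>, and 0 on every other basis state.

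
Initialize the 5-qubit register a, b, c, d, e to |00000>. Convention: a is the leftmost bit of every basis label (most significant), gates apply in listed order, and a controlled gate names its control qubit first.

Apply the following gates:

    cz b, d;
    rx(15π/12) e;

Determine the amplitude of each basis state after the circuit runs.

The final amplitudes are -sqrt(2 - sqrt(2))/2 on |00000>, -I*sqrt(sqrt(2) + 2)/2 on |00001>, and 0 on every other basis state.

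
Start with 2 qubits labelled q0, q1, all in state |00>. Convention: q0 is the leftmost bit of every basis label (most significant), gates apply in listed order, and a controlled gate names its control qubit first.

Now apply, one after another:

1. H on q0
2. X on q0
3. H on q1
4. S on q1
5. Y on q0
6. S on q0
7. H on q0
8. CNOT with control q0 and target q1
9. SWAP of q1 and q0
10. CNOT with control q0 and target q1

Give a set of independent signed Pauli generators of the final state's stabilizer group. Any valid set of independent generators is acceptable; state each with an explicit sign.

The stabilizer group can be generated by +YZ, -ZX, among other valid generating sets.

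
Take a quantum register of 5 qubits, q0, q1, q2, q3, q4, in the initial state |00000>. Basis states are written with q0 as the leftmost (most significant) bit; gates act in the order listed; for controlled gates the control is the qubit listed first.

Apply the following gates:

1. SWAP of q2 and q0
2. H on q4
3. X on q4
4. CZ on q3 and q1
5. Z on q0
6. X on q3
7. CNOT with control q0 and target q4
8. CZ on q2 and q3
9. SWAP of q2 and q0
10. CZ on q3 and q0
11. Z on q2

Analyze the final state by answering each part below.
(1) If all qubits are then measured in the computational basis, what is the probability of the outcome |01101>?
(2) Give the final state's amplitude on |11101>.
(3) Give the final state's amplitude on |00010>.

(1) Outcome |01101> occurs with probability 0.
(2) The final state's coefficient on |11101> equals 0.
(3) The amplitude on |00010> is sqrt(2)/2.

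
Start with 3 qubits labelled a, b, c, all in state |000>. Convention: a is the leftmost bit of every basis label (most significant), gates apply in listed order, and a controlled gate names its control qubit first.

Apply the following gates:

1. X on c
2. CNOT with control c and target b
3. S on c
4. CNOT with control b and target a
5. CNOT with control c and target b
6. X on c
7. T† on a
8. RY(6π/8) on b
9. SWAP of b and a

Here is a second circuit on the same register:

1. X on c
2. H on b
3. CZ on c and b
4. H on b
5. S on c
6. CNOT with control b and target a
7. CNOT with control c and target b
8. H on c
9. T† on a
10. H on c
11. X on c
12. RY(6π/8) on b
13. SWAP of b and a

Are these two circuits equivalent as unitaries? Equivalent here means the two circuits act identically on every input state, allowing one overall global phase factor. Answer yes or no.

Yes, they are equivalent — the unitaries differ by at most a global phase.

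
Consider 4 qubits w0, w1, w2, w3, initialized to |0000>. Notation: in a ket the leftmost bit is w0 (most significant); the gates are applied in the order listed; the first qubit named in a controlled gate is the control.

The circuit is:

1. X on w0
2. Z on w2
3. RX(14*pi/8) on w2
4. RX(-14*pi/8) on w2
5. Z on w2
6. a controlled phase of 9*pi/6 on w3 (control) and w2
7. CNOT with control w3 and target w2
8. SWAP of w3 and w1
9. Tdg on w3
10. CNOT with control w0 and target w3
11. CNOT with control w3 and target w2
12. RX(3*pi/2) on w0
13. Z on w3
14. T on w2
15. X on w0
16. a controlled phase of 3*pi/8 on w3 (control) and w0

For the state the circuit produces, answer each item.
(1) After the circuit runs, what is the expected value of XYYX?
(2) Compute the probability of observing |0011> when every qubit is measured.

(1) The observable XYYX averages to 0.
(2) A full measurement returns |0011> with probability 1/2.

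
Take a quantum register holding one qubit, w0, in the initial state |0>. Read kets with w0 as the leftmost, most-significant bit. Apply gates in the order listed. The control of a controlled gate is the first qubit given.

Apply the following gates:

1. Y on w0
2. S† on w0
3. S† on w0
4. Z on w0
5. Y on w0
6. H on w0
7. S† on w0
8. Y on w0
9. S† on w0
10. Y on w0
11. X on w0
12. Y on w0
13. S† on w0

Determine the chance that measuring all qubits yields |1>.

The probability of measuring |1> is 1/2.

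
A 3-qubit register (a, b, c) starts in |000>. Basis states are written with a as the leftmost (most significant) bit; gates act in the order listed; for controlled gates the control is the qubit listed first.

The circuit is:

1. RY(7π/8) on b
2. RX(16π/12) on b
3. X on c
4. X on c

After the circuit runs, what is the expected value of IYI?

The expectation value of IYI is -sqrt(3*sqrt(2) + 6)/4. Key observation: the block from step 3 through step 4 cancels to the identity and can be dropped.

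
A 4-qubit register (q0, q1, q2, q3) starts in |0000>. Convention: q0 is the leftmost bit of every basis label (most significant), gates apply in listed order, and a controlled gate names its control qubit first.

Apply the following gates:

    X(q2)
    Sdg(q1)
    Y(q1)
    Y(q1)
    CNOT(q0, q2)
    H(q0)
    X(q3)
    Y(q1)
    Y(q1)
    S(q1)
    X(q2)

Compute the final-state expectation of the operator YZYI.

In the final state, YZYI has expectation 0.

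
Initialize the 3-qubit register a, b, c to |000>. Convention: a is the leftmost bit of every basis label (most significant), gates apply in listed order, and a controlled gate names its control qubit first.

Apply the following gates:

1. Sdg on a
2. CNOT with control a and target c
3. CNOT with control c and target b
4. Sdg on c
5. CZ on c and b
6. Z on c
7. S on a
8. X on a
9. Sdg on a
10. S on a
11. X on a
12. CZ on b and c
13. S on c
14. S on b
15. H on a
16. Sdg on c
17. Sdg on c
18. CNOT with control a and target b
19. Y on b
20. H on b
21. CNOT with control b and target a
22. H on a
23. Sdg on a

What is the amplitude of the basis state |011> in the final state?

The amplitude on |011> is 0. Key observation: the block from step 8 through step 11 cancels to the identity and can be dropped.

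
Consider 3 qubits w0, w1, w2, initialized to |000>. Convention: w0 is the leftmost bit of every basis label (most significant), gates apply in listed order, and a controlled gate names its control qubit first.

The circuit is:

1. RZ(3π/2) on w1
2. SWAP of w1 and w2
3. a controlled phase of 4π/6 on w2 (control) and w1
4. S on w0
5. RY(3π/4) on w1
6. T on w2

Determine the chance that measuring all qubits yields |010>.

Outcome |010> occurs with probability sqrt(2)/4 + 1/2.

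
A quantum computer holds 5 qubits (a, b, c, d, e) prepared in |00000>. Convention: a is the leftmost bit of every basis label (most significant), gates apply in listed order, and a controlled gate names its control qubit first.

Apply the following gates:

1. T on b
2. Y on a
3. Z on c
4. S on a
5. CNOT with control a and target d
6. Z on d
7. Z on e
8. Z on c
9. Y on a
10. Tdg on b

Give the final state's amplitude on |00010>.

The amplitude on |00010> is -I.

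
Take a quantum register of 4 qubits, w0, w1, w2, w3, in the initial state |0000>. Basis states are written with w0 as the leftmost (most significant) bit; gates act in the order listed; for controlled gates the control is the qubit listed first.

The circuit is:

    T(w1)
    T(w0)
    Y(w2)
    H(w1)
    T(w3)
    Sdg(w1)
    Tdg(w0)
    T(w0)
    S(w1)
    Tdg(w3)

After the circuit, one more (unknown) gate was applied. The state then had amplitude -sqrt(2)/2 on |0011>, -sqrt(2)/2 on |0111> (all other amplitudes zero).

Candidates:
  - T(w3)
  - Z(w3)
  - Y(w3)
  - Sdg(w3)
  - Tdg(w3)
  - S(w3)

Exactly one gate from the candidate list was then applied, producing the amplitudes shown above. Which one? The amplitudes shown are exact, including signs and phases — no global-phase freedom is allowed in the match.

It was Y(w3) that produced the state shown. Key observation: the block from step 5 through step 10 cancels to the identity and can be dropped.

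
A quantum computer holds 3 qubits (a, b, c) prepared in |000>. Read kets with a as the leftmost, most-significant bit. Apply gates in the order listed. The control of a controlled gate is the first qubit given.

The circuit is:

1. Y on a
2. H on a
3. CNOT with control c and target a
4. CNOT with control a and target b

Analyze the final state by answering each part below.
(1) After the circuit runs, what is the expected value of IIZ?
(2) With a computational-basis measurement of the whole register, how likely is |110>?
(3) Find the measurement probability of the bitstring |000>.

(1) The observable IIZ averages to 1.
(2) The probability of measuring |110> is 1/2.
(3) The probability of measuring |000> is 1/2.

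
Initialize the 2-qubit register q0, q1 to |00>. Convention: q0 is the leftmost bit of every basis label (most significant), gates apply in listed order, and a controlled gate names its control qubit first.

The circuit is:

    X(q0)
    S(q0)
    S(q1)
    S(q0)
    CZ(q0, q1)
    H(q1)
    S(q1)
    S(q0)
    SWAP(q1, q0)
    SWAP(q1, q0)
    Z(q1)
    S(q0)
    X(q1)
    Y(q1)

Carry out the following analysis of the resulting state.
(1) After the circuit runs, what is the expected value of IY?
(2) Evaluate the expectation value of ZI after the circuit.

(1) In the final state, IY has expectation 1.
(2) The observable ZI averages to -1.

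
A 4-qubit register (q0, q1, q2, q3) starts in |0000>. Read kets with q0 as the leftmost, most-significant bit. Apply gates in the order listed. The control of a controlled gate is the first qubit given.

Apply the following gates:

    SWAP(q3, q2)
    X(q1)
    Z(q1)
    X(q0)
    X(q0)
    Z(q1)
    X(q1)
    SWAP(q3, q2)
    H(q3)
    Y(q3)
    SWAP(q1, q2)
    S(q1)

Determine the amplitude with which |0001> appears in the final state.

The amplitude on |0001> is sqrt(2)*I/2.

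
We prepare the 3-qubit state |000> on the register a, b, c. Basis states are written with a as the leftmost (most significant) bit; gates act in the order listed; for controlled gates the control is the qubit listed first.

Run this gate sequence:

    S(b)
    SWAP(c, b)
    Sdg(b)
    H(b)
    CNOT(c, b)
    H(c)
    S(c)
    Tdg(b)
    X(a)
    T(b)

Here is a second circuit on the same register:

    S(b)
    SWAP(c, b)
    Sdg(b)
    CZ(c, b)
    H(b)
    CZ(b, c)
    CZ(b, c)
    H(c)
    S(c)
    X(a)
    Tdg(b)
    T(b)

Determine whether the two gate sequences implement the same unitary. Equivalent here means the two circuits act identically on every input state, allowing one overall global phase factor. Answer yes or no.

Yes: on every input state the two circuits agree up to one overall phase factor.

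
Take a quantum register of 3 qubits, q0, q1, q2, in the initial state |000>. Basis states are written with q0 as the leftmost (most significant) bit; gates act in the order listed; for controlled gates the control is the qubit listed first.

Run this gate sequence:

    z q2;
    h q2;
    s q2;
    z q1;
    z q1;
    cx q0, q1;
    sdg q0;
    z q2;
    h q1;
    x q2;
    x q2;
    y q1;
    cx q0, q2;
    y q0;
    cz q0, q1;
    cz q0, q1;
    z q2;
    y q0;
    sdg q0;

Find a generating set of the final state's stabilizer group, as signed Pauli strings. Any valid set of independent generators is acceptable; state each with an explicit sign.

The final state is stabilized by the group generated by -IXI, +IIY, +ZII; other independent generating sets are equally valid.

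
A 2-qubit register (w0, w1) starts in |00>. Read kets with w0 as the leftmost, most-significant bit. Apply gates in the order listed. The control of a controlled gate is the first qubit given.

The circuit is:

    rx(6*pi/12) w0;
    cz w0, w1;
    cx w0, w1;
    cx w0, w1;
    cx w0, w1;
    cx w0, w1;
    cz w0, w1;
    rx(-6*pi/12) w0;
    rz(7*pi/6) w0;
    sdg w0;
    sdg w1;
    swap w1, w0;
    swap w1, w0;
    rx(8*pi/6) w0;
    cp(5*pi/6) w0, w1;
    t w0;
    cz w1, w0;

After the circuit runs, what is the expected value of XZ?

In the final state, XZ has expectation -sqrt(6)/4. Key observation: steps 1-8 multiply out to the identity, so the circuit reduces to the remaining gates.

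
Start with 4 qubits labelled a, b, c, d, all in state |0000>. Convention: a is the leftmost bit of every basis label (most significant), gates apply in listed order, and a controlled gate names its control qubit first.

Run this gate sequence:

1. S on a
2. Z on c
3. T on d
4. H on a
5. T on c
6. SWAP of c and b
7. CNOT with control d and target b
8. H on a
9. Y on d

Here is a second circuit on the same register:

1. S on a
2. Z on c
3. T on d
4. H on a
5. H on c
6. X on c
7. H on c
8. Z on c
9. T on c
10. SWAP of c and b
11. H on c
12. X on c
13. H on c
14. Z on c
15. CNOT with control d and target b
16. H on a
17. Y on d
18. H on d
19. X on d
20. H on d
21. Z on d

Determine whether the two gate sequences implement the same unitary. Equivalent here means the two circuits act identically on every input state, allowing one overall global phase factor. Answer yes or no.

Yes: on every input state the two circuits agree up to one overall phase factor.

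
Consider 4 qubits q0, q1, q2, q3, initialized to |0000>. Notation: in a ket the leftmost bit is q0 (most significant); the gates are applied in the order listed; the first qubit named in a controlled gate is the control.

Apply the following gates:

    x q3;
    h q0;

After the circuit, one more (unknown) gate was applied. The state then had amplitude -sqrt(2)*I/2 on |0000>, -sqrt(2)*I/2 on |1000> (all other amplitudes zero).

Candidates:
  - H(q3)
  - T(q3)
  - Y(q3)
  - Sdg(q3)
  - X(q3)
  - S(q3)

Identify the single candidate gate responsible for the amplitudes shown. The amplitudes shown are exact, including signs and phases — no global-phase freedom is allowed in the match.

The applied gate was Y(q3).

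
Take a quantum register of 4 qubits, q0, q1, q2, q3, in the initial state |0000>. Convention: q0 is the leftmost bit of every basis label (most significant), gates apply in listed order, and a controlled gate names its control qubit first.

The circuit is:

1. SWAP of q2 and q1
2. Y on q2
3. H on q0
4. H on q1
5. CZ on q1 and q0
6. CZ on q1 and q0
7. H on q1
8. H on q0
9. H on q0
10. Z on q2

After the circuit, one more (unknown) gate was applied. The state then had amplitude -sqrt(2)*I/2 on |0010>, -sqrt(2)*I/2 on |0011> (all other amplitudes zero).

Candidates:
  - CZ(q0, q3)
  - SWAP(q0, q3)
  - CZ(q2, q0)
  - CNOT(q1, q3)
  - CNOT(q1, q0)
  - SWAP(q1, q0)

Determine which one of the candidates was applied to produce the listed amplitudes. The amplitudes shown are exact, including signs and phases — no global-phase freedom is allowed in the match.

The applied gate was SWAP(q0, q3). Key observation: the block from step 3 through step 8 cancels to the identity and can be dropped.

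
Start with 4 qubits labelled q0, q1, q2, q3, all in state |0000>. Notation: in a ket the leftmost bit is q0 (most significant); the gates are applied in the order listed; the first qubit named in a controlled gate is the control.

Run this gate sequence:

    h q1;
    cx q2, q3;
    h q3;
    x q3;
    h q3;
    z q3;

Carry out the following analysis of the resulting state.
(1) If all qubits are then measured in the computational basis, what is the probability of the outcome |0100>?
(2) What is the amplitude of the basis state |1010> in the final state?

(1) A full measurement returns |0100> with probability 1/2. Key observation: steps 3-6 multiply out to the identity, so the circuit reduces to the remaining gates.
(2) The final state's coefficient on |1010> equals 0.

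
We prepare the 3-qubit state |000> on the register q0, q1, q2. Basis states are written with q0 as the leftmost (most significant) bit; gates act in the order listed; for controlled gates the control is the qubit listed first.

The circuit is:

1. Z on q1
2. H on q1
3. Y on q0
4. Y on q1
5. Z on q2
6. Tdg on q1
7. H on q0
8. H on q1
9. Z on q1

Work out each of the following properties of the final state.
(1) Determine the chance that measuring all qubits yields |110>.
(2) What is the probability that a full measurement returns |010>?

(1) The probability of measuring |110> is sqrt(2)/8 + 1/4.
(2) A full measurement returns |010> with probability sqrt(2)/8 + 1/4.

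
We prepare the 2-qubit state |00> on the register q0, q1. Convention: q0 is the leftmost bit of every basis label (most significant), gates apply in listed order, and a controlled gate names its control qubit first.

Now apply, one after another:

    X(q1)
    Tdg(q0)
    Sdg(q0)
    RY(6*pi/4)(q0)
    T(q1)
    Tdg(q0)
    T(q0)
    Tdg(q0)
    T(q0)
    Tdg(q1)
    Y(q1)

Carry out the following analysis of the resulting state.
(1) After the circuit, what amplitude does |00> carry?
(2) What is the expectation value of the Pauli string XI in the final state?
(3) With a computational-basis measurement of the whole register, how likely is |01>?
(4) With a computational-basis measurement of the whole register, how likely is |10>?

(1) The amplitude on |00> is sqrt(2)*I/2.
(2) The expectation value of XI is -1.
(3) The probability of measuring |01> is 0.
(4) A full measurement returns |10> with probability 1/2.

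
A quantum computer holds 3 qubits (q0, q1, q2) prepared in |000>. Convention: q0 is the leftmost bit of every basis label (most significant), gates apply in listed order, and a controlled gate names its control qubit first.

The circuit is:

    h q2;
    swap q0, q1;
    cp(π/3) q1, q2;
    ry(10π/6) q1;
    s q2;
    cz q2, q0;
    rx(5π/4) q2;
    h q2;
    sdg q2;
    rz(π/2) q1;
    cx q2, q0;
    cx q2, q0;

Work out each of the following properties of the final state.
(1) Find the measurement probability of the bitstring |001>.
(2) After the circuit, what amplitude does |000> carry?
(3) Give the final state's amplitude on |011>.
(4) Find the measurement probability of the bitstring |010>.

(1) A full measurement returns |001> with probability 3/8.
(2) The final state's coefficient on |000> equals sqrt(3)*(sqrt(2 - sqrt(2)) + sqrt(sqrt(2) + 2) - I*sqrt(2 - sqrt(2)) + I*sqrt(sqrt(2) + 2))*exp(I*pi/4)/8.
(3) The amplitude on |011> is -sqrt(sqrt(2) + 2)*exp(3*I*pi/4)/8 + sqrt(2 - sqrt(2))*exp(3*I*pi/4)/8 + sqrt(2 - sqrt(2))*exp(I*pi/4)/8 + sqrt(sqrt(2) + 2)*exp(I*pi/4)/8.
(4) Outcome |010> occurs with probability 1/8.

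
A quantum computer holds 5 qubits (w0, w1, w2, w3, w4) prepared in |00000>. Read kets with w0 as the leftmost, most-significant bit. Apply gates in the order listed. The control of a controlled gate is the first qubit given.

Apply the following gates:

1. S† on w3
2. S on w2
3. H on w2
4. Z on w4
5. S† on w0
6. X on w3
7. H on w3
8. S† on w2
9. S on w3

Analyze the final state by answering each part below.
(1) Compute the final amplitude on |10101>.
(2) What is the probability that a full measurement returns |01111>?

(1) The final state's coefficient on |10101> equals 0.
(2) Outcome |01111> occurs with probability 0.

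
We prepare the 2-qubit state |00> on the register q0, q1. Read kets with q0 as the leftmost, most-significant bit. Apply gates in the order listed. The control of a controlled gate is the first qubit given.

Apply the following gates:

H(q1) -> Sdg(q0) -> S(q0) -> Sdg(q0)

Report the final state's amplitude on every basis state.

After the circuit, the state carries amplitude sqrt(2)/2 on |00>, sqrt(2)/2 on |01>, 0 on |10>, 0 on |11>. Key observation: gates 3-4 undo each other exactly, leaving only the rest of the circuit to track.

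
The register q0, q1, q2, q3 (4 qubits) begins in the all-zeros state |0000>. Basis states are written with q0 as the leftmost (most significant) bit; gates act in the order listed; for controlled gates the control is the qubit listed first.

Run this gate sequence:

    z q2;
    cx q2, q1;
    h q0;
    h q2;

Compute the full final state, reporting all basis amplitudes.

The final amplitudes are 1/2 on |0000>, 1/2 on |0010>, 1/2 on |1000>, 1/2 on |1010>, and 0 on every other basis state.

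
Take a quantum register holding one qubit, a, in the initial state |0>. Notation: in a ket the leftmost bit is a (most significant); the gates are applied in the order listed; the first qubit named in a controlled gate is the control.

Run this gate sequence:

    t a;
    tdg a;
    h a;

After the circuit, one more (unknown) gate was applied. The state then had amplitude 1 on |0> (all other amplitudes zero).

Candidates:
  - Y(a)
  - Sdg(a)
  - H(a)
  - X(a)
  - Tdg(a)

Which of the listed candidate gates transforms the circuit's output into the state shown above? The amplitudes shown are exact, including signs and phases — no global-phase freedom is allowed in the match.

The unique candidate consistent with the amplitudes is H(a).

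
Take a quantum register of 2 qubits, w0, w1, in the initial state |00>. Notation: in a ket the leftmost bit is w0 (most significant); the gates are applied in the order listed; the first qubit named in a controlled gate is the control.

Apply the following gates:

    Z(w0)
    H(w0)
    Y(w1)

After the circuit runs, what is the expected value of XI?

The expectation value of XI is 1.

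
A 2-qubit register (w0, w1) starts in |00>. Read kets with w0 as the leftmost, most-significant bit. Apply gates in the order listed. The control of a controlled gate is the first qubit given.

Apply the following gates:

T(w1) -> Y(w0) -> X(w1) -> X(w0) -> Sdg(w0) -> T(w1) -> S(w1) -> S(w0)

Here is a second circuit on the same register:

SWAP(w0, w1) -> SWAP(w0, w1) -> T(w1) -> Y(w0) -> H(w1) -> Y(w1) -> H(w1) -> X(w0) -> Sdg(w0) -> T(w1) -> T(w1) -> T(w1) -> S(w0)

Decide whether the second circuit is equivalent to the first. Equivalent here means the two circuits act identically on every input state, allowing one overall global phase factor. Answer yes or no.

No — the two circuits implement different unitaries, even allowing a global phase.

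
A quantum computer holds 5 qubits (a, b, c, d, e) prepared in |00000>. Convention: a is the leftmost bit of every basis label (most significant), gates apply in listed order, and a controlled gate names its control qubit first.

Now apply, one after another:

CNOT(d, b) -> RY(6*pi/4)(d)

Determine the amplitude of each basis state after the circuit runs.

The resulting statevector has amplitude -sqrt(2)/2 on |00000>, sqrt(2)/2 on |00010>, and 0 on every other basis state.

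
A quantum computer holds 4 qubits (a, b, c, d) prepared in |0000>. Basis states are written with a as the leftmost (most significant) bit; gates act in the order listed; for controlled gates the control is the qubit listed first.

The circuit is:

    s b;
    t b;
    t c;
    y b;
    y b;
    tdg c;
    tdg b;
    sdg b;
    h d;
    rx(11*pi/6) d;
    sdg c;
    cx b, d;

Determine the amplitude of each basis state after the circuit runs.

After the circuit, the state carries amplitude -(1 - I)*(1 + sqrt(3)*I)/4 on |0000>, -(1 - I)*(1 + sqrt(3)*I)/4 on |0001>, and 0 on every other basis state. Key observation: steps 1-8 multiply out to the identity, so the circuit reduces to the remaining gates.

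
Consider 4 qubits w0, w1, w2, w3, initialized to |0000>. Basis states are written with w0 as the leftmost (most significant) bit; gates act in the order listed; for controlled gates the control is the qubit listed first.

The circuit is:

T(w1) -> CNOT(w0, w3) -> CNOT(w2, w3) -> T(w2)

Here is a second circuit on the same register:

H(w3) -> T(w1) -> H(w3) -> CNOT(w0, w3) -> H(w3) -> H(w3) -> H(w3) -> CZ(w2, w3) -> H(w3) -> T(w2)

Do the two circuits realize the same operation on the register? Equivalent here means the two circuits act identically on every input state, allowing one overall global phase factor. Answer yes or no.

Yes: on every input state the two circuits agree up to one overall phase factor.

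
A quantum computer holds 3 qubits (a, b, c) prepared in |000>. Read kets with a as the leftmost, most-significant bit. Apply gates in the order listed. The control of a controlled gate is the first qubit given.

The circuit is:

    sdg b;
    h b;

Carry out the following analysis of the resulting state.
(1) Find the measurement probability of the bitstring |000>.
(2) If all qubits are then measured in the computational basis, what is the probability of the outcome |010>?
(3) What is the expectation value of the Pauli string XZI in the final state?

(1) A full measurement returns |000> with probability 1/2.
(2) Outcome |010> occurs with probability 1/2.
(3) The observable XZI averages to 0.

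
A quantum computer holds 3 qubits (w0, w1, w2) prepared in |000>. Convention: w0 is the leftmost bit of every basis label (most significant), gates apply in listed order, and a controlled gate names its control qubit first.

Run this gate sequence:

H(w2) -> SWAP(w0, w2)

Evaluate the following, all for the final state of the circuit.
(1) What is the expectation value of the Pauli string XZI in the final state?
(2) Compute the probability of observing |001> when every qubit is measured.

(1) The expectation value of XZI is 1.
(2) Outcome |001> occurs with probability 0.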